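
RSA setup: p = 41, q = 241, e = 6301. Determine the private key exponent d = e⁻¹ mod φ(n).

2101

φ(n) = (p−1)(q−1) = 40·240 = 9600.
Need d with 6301·d ≡ 1 (mod 9600). Apply the extended Euclidean algorithm:
9600 = 1·6301 + 3299
6301 = 1·3299 + 3002
3299 = 1·3002 + 297
3002 = 10·297 + 32
297 = 9·32 + 9
32 = 3·9 + 5
9 = 1·5 + 4
5 = 1·4 + 1
4 = 4·1 + 0
Back-substitute:
1 = 5 − 4
1 = −9 + 2·5
1 = 2·32 − 7·9
1 = −7·297 + 65·32
1 = 65·3002 − 657·297
1 = −657·3299 + 722·3002
1 = 722·6301 − 1379·3299
1 = −1379·9600 + 2101·6301
So 6301·2101 ≡ 1 (mod 9600), hence d = 2101.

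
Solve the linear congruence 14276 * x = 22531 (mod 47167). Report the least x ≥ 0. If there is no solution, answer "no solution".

First find gcd(14276, 47167):
47167 = 3*14276 + 4339
14276 = 3*4339 + 1259
4339 = 3*1259 + 562
1259 = 2*562 + 135
562 = 4*135 + 22
135 = 6*22 + 3
22 = 7*3 + 1
3 = 3*1 + 0
gcd = 1, so a unique solution mod 47167 exists.
Back-substitute for the Bézout coefficients:
1 = 22 − 7·3
1 = −7·135 + 43·22
1 = 43·562 − 179·135
1 = −179·1259 + 401·562
1 = 401·4339 − 1382·1259
1 = −1382·14276 + 4547·4339
1 = 4547·47167 − 15023·14276
So 14276·(-15023) ≡ 1 (mod 47167), giving 14276⁻¹ ≡ 32144.
x ≡ 14276⁻¹·22531 ≡ 32144·22531 ≡ 34346 (mod 47167).

34346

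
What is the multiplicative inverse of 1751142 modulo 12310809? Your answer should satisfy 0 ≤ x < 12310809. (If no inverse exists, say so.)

no inverse exists

Euclidean algorithm on 12310809, 1751142:
12310809 = 7*1751142 + 52815
1751142 = 33*52815 + 8247
52815 = 6*8247 + 3333
8247 = 2*3333 + 1581
3333 = 2*1581 + 171
1581 = 9*171 + 42
171 = 4*42 + 3
42 = 14*3 + 0
Since gcd = 3 > 1, 1751142 is not a unit mod 12310809.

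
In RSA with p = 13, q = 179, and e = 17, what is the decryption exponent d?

φ(n) = (p−1)(q−1) = 12·178 = 2136.
Need d with 17·d ≡ 1 (mod 2136). Apply the extended Euclidean algorithm:
2136 = 125*17 + 11
17 = 1*11 + 6
11 = 1*6 + 5
6 = 1*5 + 1
5 = 5*1 + 0
Back-substitute:
1 = 6 − 5
1 = −11 + 2·6
1 = 2·17 − 3·11
1 = −3·2136 + 377·17
So 17·377 ≡ 1 (mod 2136), hence d = 377.

377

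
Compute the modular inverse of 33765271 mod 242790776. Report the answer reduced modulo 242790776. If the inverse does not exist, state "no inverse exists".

Extended Euclidean algorithm:
242790776 = 7×33765271 + 6433879
33765271 = 5×6433879 + 1595876
6433879 = 4×1595876 + 50375
1595876 = 31×50375 + 34251
50375 = 1×34251 + 16124
34251 = 2×16124 + 2003
16124 = 8×2003 + 100
2003 = 20×100 + 3
100 = 33×3 + 1
3 = 3×1 + 0
Since gcd(33765271, 242790776) = 1, back-substitute to write 1 as a combination:
1 = 100 − 33·3
1 = −33·2003 + 661·100
1 = 661·16124 − 5321·2003
1 = −5321·34251 + 11303·16124
1 = 11303·50375 − 16624·34251
1 = −16624·1595876 + 526647·50375
1 = 526647·6433879 − 2123212·1595876
1 = −2123212·33765271 + 11142707·6433879
1 = 11142707·242790776 − 80122161·33765271
So 33765271·(-80122161) ≡ 1 (mod 242790776), and -80122161 ≡ 162668615 (mod 242790776).

162668615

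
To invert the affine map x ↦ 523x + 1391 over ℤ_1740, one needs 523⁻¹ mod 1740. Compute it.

Apply the Euclidean algorithm to 1740 and 523:
1740 = 3×523 + 171
523 = 3×171 + 10
171 = 17×10 + 1
10 = 10×1 + 0
The gcd is 1. Working backward:
1 = 171 − 17·10
1 = −17·523 + 52·171
1 = 52·1740 − 173·523
Hence 523⁻¹ ≡ -173 ≡ 1567 (mod 1740).

1567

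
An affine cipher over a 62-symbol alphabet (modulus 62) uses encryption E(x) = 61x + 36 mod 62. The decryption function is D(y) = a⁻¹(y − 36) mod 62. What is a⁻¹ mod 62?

gcd(62, 61) by repeated division:
62 = 1·61 + 1
61 = 61·1 + 0
Since gcd(61, 62) = 1, back-substitute to write 1 as a combination:
1 = 62 − 61
Hence 61⁻¹ ≡ -1 ≡ 61 (mod 62).

61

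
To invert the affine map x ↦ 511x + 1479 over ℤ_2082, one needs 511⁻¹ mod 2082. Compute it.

Extended Euclidean algorithm:
2082 = 4*511 + 38
511 = 13*38 + 17
38 = 2*17 + 4
17 = 4*4 + 1
4 = 4*1 + 0
The gcd is 1. Working backward:
1 = 17 − 4·4
1 = −4·38 + 9·17
1 = 9·511 − 121·38
1 = −121·2082 + 493·511
So 511·493 ≡ 1 (mod 2082).

493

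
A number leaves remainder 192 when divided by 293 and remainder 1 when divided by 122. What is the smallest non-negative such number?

6345

Write x = 192 + 293·k. Then 293·k ≡ 1 − 192 ≡ 53 (mod 122).
Need 293⁻¹ mod 122. Extended Euclid on (122, 49):
122 = 2·49 + 24
49 = 2·24 + 1
24 = 24·1 + 0
Back-substitute:
1 = 49 − 2·24
1 = −2·122 + 5·49
293⁻¹ ≡ 5 (mod 122), so k ≡ 5·53 ≡ 21 (mod 122).
x = 192 + 293·21 = 6345.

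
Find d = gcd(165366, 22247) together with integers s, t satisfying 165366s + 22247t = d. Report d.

Apply Euclid's algorithm to 165366 and 22247:
165366 = 7*22247 + 9637
22247 = 2*9637 + 2973
9637 = 3*2973 + 718
2973 = 4*718 + 101
718 = 7*101 + 11
101 = 9*11 + 2
11 = 5*2 + 1
2 = 2*1 + 0
gcd(165366, 22247) = 1.
Working backward:
1 = 11 − 5·2
1 = −5·101 + 46·11
1 = 46·718 − 327·101
1 = −327·2973 + 1354·718
1 = 1354·9637 − 4389·2973
1 = −4389·22247 + 10132·9637
1 = 10132·165366 − 75313·22247
So 1 = (10132)·165366 + (-75313)·22247.

1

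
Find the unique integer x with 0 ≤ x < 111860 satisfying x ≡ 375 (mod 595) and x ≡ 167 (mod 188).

Write x = 375 + 595·k. Then 595·k ≡ 167 − 375 ≡ 168 (mod 188).
Need 595⁻¹ mod 188. Extended Euclid on (188, 31):
188 = 6×31 + 2
31 = 15×2 + 1
2 = 2×1 + 0
Back-substitute:
1 = 31 − 15·2
1 = −15·188 + 91·31
595⁻¹ ≡ 91 (mod 188), so k ≡ 91·168 ≡ 60 (mod 188).
x = 375 + 595·60 = 36075.

36075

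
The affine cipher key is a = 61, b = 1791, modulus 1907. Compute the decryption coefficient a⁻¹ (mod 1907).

594

Apply the Euclidean algorithm to 1907 and 61:
1907 = 31×61 + 16
61 = 3×16 + 13
16 = 1×13 + 3
13 = 4×3 + 1
3 = 3×1 + 0
The gcd is 1. Working backward:
1 = 13 − 4·3
1 = −4·16 + 5·13
1 = 5·61 − 19·16
1 = −19·1907 + 594·61
So 61·594 ≡ 1 (mod 1907).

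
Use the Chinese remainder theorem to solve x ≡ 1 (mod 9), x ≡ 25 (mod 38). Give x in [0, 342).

253

Write x = 1 + 9·k. Then 9·k ≡ 25 − 1 ≡ 24 (mod 38).
Need 9⁻¹ mod 38. Extended Euclid on (38, 9):
38 = 4*9 + 2
9 = 4*2 + 1
2 = 2*1 + 0
Back-substitute:
1 = 9 − 4·2
1 = −4·38 + 17·9
9⁻¹ ≡ 17 (mod 38), so k ≡ 17·24 ≡ 28 (mod 38).
x = 1 + 9·28 = 253.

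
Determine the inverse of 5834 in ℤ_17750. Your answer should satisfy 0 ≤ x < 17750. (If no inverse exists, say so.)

no inverse exists

Euclidean algorithm on 17750, 5834:
17750 = 3·5834 + 248
5834 = 23·248 + 130
248 = 1·130 + 118
130 = 1·118 + 12
118 = 9·12 + 10
12 = 1·10 + 2
10 = 5·2 + 0
The gcd is 2, not 1, hence no inverse exists.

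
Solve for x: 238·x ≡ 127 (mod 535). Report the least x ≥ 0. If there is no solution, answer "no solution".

First find gcd(238, 535):
535 = 2·238 + 59
238 = 4·59 + 2
59 = 29·2 + 1
2 = 2·1 + 0
gcd = 1, so a unique solution mod 535 exists.
Back-substitute for the Bézout coefficients:
1 = 59 − 29·2
1 = −29·238 + 117·59
1 = 117·535 − 263·238
So 238·(-263) ≡ 1 (mod 535), giving 238⁻¹ ≡ 272.
x ≡ 238⁻¹·127 ≡ 272·127 ≡ 304 (mod 535).

304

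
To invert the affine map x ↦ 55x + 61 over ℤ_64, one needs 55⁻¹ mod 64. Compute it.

7

Apply the Euclidean algorithm to 64 and 55:
64 = 1×55 + 9
55 = 6×9 + 1
9 = 9×1 + 0
Since gcd(55, 64) = 1, back-substitute to write 1 as a combination:
1 = 55 − 6·9
1 = −6·64 + 7·55
So 55·7 ≡ 1 (mod 64).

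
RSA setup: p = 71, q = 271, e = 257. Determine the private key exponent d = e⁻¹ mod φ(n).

11693

φ(n) = (p−1)(q−1) = 70·270 = 18900.
Need d with 257·d ≡ 1 (mod 18900). Apply the extended Euclidean algorithm:
18900 = 73×257 + 139
257 = 1×139 + 118
139 = 1×118 + 21
118 = 5×21 + 13
21 = 1×13 + 8
13 = 1×8 + 5
8 = 1×5 + 3
5 = 1×3 + 2
3 = 1×2 + 1
2 = 2×1 + 0
Back-substitute:
1 = 3 − 2
1 = −5 + 2·3
1 = 2·8 − 3·5
1 = −3·13 + 5·8
1 = 5·21 − 8·13
1 = −8·118 + 45·21
1 = 45·139 − 53·118
1 = −53·257 + 98·139
1 = 98·18900 − 7207·257
So 257·(-7207) ≡ 1 (mod 18900), hence d ≡ -7207 ≡ 11693 (mod 18900).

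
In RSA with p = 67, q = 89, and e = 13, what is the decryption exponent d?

4021

φ(n) = (p−1)(q−1) = 66·88 = 5808.
Need d with 13·d ≡ 1 (mod 5808). Apply the extended Euclidean algorithm:
5808 = 446*13 + 10
13 = 1*10 + 3
10 = 3*3 + 1
3 = 3*1 + 0
Back-substitute:
1 = 10 − 3·3
1 = −3·13 + 4·10
1 = 4·5808 − 1787·13
So 13·(-1787) ≡ 1 (mod 5808), hence d ≡ -1787 ≡ 4021 (mod 5808).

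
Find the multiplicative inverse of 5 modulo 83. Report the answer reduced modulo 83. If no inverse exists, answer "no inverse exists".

50

Extended Euclidean algorithm:
83 = 16×5 + 3
5 = 1×3 + 2
3 = 1×2 + 1
2 = 2×1 + 0
The gcd is 1. Working backward:
1 = 3 − 2
1 = −5 + 2·3
1 = 2·83 − 33·5
Thus 5·(-33) ≡ 1 (mod 83); reducing, -33 mod 83 = 50.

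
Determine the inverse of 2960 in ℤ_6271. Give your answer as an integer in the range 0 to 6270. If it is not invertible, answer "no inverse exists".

Apply the Euclidean algorithm to 6271 and 2960:
6271 = 2*2960 + 351
2960 = 8*351 + 152
351 = 2*152 + 47
152 = 3*47 + 11
47 = 4*11 + 3
11 = 3*3 + 2
3 = 1*2 + 1
2 = 2*1 + 0
gcd = 1, so the inverse exists. Back-substitute:
1 = 3 − 2
1 = −11 + 4·3
1 = 4·47 − 17·11
1 = −17·152 + 55·47
1 = 55·351 − 127·152
1 = −127·2960 + 1071·351
1 = 1071·6271 − 2269·2960
Thus 2960·(-2269) ≡ 1 (mod 6271); reducing, -2269 mod 6271 = 4002.

4002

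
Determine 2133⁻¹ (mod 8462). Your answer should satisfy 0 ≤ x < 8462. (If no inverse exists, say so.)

Extended Euclidean algorithm:
8462 = 3·2133 + 2063
2133 = 1·2063 + 70
2063 = 29·70 + 33
70 = 2·33 + 4
33 = 8·4 + 1
4 = 4·1 + 0
gcd = 1, so the inverse exists. Back-substitute:
1 = 33 − 8·4
1 = −8·70 + 17·33
1 = 17·2063 − 501·70
1 = −501·2133 + 518·2063
1 = 518·8462 − 2055·2133
Hence 2133⁻¹ ≡ -2055 ≡ 6407 (mod 8462).

6407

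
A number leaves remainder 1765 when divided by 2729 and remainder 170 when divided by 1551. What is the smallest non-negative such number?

Write x = 1765 + 2729·k. Then 2729·k ≡ 170 − 1765 ≡ 1507 (mod 1551).
Need 2729⁻¹ mod 1551. Extended Euclid on (1551, 1178):
1551 = 1×1178 + 373
1178 = 3×373 + 59
373 = 6×59 + 19
59 = 3×19 + 2
19 = 9×2 + 1
2 = 2×1 + 0
Back-substitute:
1 = 19 − 9·2
1 = −9·59 + 28·19
1 = 28·373 − 177·59
1 = −177·1178 + 559·373
1 = 559·1551 − 736·1178
2729⁻¹ ≡ 815 (mod 1551), so k ≡ 815·1507 ≡ 1364 (mod 1551).
x = 1765 + 2729·1364 = 3724121.

3724121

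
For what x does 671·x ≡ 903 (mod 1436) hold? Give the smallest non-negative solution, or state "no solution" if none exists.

821

First find gcd(671, 1436):
1436 = 2·671 + 94
671 = 7·94 + 13
94 = 7·13 + 3
13 = 4·3 + 1
3 = 3·1 + 0
gcd = 1, so a unique solution mod 1436 exists.
Back-substitute for the Bézout coefficients:
1 = 13 − 4·3
1 = −4·94 + 29·13
1 = 29·671 − 207·94
1 = −207·1436 + 443·671
So 671·(443) ≡ 1 (mod 1436), giving 671⁻¹ ≡ 443.
x ≡ 671⁻¹·903 ≡ 443·903 ≡ 821 (mod 1436).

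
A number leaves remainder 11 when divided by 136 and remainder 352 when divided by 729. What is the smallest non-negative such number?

31699

Write x = 11 + 136·k. Then 136·k ≡ 352 − 11 ≡ 341 (mod 729).
Need 136⁻¹ mod 729. Extended Euclid on (729, 136):
729 = 5*136 + 49
136 = 2*49 + 38
49 = 1*38 + 11
38 = 3*11 + 5
11 = 2*5 + 1
5 = 5*1 + 0
Back-substitute:
1 = 11 − 2·5
1 = −2·38 + 7·11
1 = 7·49 − 9·38
1 = −9·136 + 25·49
1 = 25·729 − 134·136
136⁻¹ ≡ 595 (mod 729), so k ≡ 595·341 ≡ 233 (mod 729).
x = 11 + 136·233 = 31699.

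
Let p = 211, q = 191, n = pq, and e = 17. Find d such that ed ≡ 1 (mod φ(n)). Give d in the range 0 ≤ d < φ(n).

φ(n) = (p−1)(q−1) = 210·190 = 39900.
Need d with 17·d ≡ 1 (mod 39900). Apply the extended Euclidean algorithm:
39900 = 2347×17 + 1
17 = 17×1 + 0
Back-substitute:
1 = 39900 − 2347·17
So 17·(-2347) ≡ 1 (mod 39900), hence d ≡ -2347 ≡ 37553 (mod 39900).

37553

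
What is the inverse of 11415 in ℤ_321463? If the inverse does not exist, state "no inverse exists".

72037

Apply the Euclidean algorithm to 321463 and 11415:
321463 = 28×11415 + 1843
11415 = 6×1843 + 357
1843 = 5×357 + 58
357 = 6×58 + 9
58 = 6×9 + 4
9 = 2×4 + 1
4 = 4×1 + 0
gcd = 1, so the inverse exists. Back-substitute:
1 = 9 − 2·4
1 = −2·58 + 13·9
1 = 13·357 − 80·58
1 = −80·1843 + 413·357
1 = 413·11415 − 2558·1843
1 = −2558·321463 + 72037·11415
So 11415·72037 ≡ 1 (mod 321463).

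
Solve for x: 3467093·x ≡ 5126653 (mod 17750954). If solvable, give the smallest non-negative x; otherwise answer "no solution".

First find gcd(3467093, 17750954):
17750954 = 5·3467093 + 415489
3467093 = 8·415489 + 143181
415489 = 2·143181 + 129127
143181 = 1·129127 + 14054
129127 = 9·14054 + 2641
14054 = 5·2641 + 849
2641 = 3·849 + 94
849 = 9·94 + 3
94 = 31·3 + 1
3 = 3·1 + 0
gcd = 1, so a unique solution mod 17750954 exists.
Back-substitute for the Bézout coefficients:
1 = 94 − 31·3
1 = −31·849 + 280·94
1 = 280·2641 − 871·849
1 = −871·14054 + 4635·2641
1 = 4635·129127 − 42586·14054
1 = −42586·143181 + 47221·129127
1 = 47221·415489 − 137028·143181
1 = −137028·3467093 + 1143445·415489
1 = 1143445·17750954 − 5854253·3467093
So 3467093·(-5854253) ≡ 1 (mod 17750954), giving 3467093⁻¹ ≡ 11896701.
x ≡ 3467093⁻¹·5126653 ≡ 11896701·5126653 ≡ 3536509 (mod 17750954).

3536509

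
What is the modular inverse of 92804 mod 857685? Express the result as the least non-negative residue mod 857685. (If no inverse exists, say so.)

506114

Run Euclid on (857685, 92804):
857685 = 9×92804 + 22449
92804 = 4×22449 + 3008
22449 = 7×3008 + 1393
3008 = 2×1393 + 222
1393 = 6×222 + 61
222 = 3×61 + 39
61 = 1×39 + 22
39 = 1×22 + 17
22 = 1×17 + 5
17 = 3×5 + 2
5 = 2×2 + 1
2 = 2×1 + 0
gcd = 1, so the inverse exists. Back-substitute:
1 = 5 − 2·2
1 = −2·17 + 7·5
1 = 7·22 − 9·17
1 = −9·39 + 16·22
1 = 16·61 − 25·39
1 = −25·222 + 91·61
1 = 91·1393 − 571·222
1 = −571·3008 + 1233·1393
1 = 1233·22449 − 9202·3008
1 = −9202·92804 + 38041·22449
1 = 38041·857685 − 351571·92804
So 92804·(-351571) ≡ 1 (mod 857685), and -351571 ≡ 506114 (mod 857685).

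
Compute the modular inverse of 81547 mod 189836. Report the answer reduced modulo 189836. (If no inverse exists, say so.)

166843

Apply the Euclidean algorithm to 189836 and 81547:
189836 = 2*81547 + 26742
81547 = 3*26742 + 1321
26742 = 20*1321 + 322
1321 = 4*322 + 33
322 = 9*33 + 25
33 = 1*25 + 8
25 = 3*8 + 1
8 = 8*1 + 0
Since gcd(81547, 189836) = 1, back-substitute to write 1 as a combination:
1 = 25 − 3·8
1 = −3·33 + 4·25
1 = 4·322 − 39·33
1 = −39·1321 + 160·322
1 = 160·26742 − 3239·1321
1 = −3239·81547 + 9877·26742
1 = 9877·189836 − 22993·81547
Hence 81547⁻¹ ≡ -22993 ≡ 166843 (mod 189836).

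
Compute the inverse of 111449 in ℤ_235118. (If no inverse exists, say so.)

Euclidean algorithm on 235118, 111449:
235118 = 2*111449 + 12220
111449 = 9*12220 + 1469
12220 = 8*1469 + 468
1469 = 3*468 + 65
468 = 7*65 + 13
65 = 5*13 + 0
The gcd is 13, not 1, hence no inverse exists.

no inverse exists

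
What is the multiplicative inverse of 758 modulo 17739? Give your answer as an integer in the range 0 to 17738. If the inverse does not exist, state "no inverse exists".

Extended Euclidean algorithm:
17739 = 23×758 + 305
758 = 2×305 + 148
305 = 2×148 + 9
148 = 16×9 + 4
9 = 2×4 + 1
4 = 4×1 + 0
gcd = 1, so the inverse exists. Back-substitute:
1 = 9 − 2·4
1 = −2·148 + 33·9
1 = 33·305 − 68·148
1 = −68·758 + 169·305
1 = 169·17739 − 3955·758
Thus 758·(-3955) ≡ 1 (mod 17739); reducing, -3955 mod 17739 = 13784.

13784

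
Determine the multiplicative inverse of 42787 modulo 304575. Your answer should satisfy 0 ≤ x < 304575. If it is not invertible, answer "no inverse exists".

Extended Euclidean algorithm:
304575 = 7·42787 + 5066
42787 = 8·5066 + 2259
5066 = 2·2259 + 548
2259 = 4·548 + 67
548 = 8·67 + 12
67 = 5·12 + 7
12 = 1·7 + 5
7 = 1·5 + 2
5 = 2·2 + 1
2 = 2·1 + 0
gcd = 1, so the inverse exists. Back-substitute:
1 = 5 − 2·2
1 = −2·7 + 3·5
1 = 3·12 − 5·7
1 = −5·67 + 28·12
1 = 28·548 − 229·67
1 = −229·2259 + 944·548
1 = 944·5066 − 2117·2259
1 = −2117·42787 + 17880·5066
1 = 17880·304575 − 127277·42787
Thus 42787·(-127277) ≡ 1 (mod 304575); reducing, -127277 mod 304575 = 177298.

177298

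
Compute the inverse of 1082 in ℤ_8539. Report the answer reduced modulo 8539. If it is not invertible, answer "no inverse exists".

292

gcd(8539, 1082) by repeated division:
8539 = 7*1082 + 965
1082 = 1*965 + 117
965 = 8*117 + 29
117 = 4*29 + 1
29 = 29*1 + 0
Since gcd(1082, 8539) = 1, back-substitute to write 1 as a combination:
1 = 117 − 4·29
1 = −4·965 + 33·117
1 = 33·1082 − 37·965
1 = −37·8539 + 292·1082
So 1082·292 ≡ 1 (mod 8539).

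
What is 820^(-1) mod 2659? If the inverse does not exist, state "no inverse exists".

1884

gcd(2659, 820) by repeated division:
2659 = 3*820 + 199
820 = 4*199 + 24
199 = 8*24 + 7
24 = 3*7 + 3
7 = 2*3 + 1
3 = 3*1 + 0
Since gcd(820, 2659) = 1, back-substitute to write 1 as a combination:
1 = 7 − 2·3
1 = −2·24 + 7·7
1 = 7·199 − 58·24
1 = −58·820 + 239·199
1 = 239·2659 − 775·820
Hence 820⁻¹ ≡ -775 ≡ 1884 (mod 2659).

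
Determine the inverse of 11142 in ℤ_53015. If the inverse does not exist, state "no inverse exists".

1318

Extended Euclidean algorithm:
53015 = 4·11142 + 8447
11142 = 1·8447 + 2695
8447 = 3·2695 + 362
2695 = 7·362 + 161
362 = 2·161 + 40
161 = 4·40 + 1
40 = 40·1 + 0
gcd = 1, so the inverse exists. Back-substitute:
1 = 161 − 4·40
1 = −4·362 + 9·161
1 = 9·2695 − 67·362
1 = −67·8447 + 210·2695
1 = 210·11142 − 277·8447
1 = −277·53015 + 1318·11142
So 11142·1318 ≡ 1 (mod 53015).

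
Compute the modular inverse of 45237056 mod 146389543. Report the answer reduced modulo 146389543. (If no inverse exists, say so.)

gcd(146389543, 45237056) by repeated division:
146389543 = 3×45237056 + 10678375
45237056 = 4×10678375 + 2523556
10678375 = 4×2523556 + 584151
2523556 = 4×584151 + 186952
584151 = 3×186952 + 23295
186952 = 8×23295 + 592
23295 = 39×592 + 207
592 = 2×207 + 178
207 = 1×178 + 29
178 = 6×29 + 4
29 = 7×4 + 1
4 = 4×1 + 0
The gcd is 1. Working backward:
1 = 29 − 7·4
1 = −7·178 + 43·29
1 = 43·207 − 50·178
1 = −50·592 + 143·207
1 = 143·23295 − 5627·592
1 = −5627·186952 + 45159·23295
1 = 45159·584151 − 141104·186952
1 = −141104·2523556 + 609575·584151
1 = 609575·10678375 − 2579404·2523556
1 = −2579404·45237056 + 10927191·10678375
1 = 10927191·146389543 − 35360977·45237056
Thus 45237056·(-35360977) ≡ 1 (mod 146389543); reducing, -35360977 mod 146389543 = 111028566.

111028566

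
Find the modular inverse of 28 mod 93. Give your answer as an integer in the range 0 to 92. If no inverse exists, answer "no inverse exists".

Run Euclid on (93, 28):
93 = 3×28 + 9
28 = 3×9 + 1
9 = 9×1 + 0
gcd = 1, so the inverse exists. Back-substitute:
1 = 28 − 3·9
1 = −3·93 + 10·28
So 28·10 ≡ 1 (mod 93).

10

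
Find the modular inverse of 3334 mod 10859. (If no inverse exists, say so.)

8895

gcd(10859, 3334) by repeated division:
10859 = 3×3334 + 857
3334 = 3×857 + 763
857 = 1×763 + 94
763 = 8×94 + 11
94 = 8×11 + 6
11 = 1×6 + 5
6 = 1×5 + 1
5 = 5×1 + 0
Since gcd(3334, 10859) = 1, back-substitute to write 1 as a combination:
1 = 6 − 5
1 = −11 + 2·6
1 = 2·94 − 17·11
1 = −17·763 + 138·94
1 = 138·857 − 155·763
1 = −155·3334 + 603·857
1 = 603·10859 − 1964·3334
Thus 3334·(-1964) ≡ 1 (mod 10859); reducing, -1964 mod 10859 = 8895.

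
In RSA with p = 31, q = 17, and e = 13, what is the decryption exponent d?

37

φ(n) = (p−1)(q−1) = 30·16 = 480.
Need d with 13·d ≡ 1 (mod 480). Apply the extended Euclidean algorithm:
480 = 36·13 + 12
13 = 1·12 + 1
12 = 12·1 + 0
Back-substitute:
1 = 13 − 12
1 = −480 + 37·13
So 13·37 ≡ 1 (mod 480), hence d = 37.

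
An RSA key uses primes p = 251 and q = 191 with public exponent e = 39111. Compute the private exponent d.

36991

φ(n) = (p−1)(q−1) = 250·190 = 47500.
Need d with 39111·d ≡ 1 (mod 47500). Apply the extended Euclidean algorithm:
47500 = 1×39111 + 8389
39111 = 4×8389 + 5555
8389 = 1×5555 + 2834
5555 = 1×2834 + 2721
2834 = 1×2721 + 113
2721 = 24×113 + 9
113 = 12×9 + 5
9 = 1×5 + 4
5 = 1×4 + 1
4 = 4×1 + 0
Back-substitute:
1 = 5 − 4
1 = −9 + 2·5
1 = 2·113 − 25·9
1 = −25·2721 + 602·113
1 = 602·2834 − 627·2721
1 = −627·5555 + 1229·2834
1 = 1229·8389 − 1856·5555
1 = −1856·39111 + 8653·8389
1 = 8653·47500 − 10509·39111
So 39111·(-10509) ≡ 1 (mod 47500), hence d ≡ -10509 ≡ 36991 (mod 47500).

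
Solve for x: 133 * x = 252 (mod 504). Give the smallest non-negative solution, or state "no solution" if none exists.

36

First find gcd(133, 504):
504 = 3×133 + 105
133 = 1×105 + 28
105 = 3×28 + 21
28 = 1×21 + 7
21 = 3×7 + 0
gcd = 7 and 7 | 252, so solutions exist. Divide through by 7: 19x ≡ 36 (mod 72).
Now find 19⁻¹ mod 72:
72 = 3·19 + 15
19 = 1·15 + 4
15 = 3·4 + 3
4 = 1·3 + 1
3 = 3·1 + 0
Back-substitute:
1 = 4 − 3
1 = −15 + 4·4
1 = 4·19 − 5·15
1 = −5·72 + 19·19
So 19⁻¹ ≡ 19 (mod 72).
Then x ≡ 19·36 ≡ 36 (mod 72); the smallest non-negative solution is x = 36.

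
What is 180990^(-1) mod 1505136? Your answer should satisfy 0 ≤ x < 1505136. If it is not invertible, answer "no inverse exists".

no inverse exists

Compute gcd(180990, 1505136):
1505136 = 8*180990 + 57216
180990 = 3*57216 + 9342
57216 = 6*9342 + 1164
9342 = 8*1164 + 30
1164 = 38*30 + 24
30 = 1*24 + 6
24 = 4*6 + 0
gcd(180990, 1505136) = 6 ≠ 1, so 180990 has no multiplicative inverse modulo 1505136.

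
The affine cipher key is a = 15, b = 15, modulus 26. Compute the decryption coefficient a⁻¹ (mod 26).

7

Apply the Euclidean algorithm to 26 and 15:
26 = 1×15 + 11
15 = 1×11 + 4
11 = 2×4 + 3
4 = 1×3 + 1
3 = 3×1 + 0
Since gcd(15, 26) = 1, back-substitute to write 1 as a combination:
1 = 4 − 3
1 = −11 + 3·4
1 = 3·15 − 4·11
1 = −4·26 + 7·15
So 15·7 ≡ 1 (mod 26).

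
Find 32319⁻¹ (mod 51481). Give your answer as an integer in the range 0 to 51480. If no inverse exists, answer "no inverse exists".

gcd(51481, 32319) by repeated division:
51481 = 1·32319 + 19162
32319 = 1·19162 + 13157
19162 = 1·13157 + 6005
13157 = 2·6005 + 1147
6005 = 5·1147 + 270
1147 = 4·270 + 67
270 = 4·67 + 2
67 = 33·2 + 1
2 = 2·1 + 0
gcd = 1, so the inverse exists. Back-substitute:
1 = 67 − 33·2
1 = −33·270 + 133·67
1 = 133·1147 − 565·270
1 = −565·6005 + 2958·1147
1 = 2958·13157 − 6481·6005
1 = −6481·19162 + 9439·13157
1 = 9439·32319 − 15920·19162
1 = −15920·51481 + 25359·32319
So 32319·25359 ≡ 1 (mod 51481).

25359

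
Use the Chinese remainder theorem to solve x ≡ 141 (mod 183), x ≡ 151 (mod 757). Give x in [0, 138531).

110673

Write x = 141 + 183·k. Then 183·k ≡ 151 − 141 ≡ 10 (mod 757).
Need 183⁻¹ mod 757. Extended Euclid on (757, 183):
757 = 4×183 + 25
183 = 7×25 + 8
25 = 3×8 + 1
8 = 8×1 + 0
Back-substitute:
1 = 25 − 3·8
1 = −3·183 + 22·25
1 = 22·757 − 91·183
183⁻¹ ≡ 666 (mod 757), so k ≡ 666·10 ≡ 604 (mod 757).
x = 141 + 183·604 = 110673.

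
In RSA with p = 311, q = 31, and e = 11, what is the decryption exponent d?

1691

φ(n) = (p−1)(q−1) = 310·30 = 9300.
Need d with 11·d ≡ 1 (mod 9300). Apply the extended Euclidean algorithm:
9300 = 845×11 + 5
11 = 2×5 + 1
5 = 5×1 + 0
Back-substitute:
1 = 11 − 2·5
1 = −2·9300 + 1691·11
So 11·1691 ≡ 1 (mod 9300), hence d = 1691.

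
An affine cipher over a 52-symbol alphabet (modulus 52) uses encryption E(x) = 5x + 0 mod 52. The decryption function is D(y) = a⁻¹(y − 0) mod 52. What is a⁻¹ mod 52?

21

Extended Euclidean algorithm:
52 = 10*5 + 2
5 = 2*2 + 1
2 = 2*1 + 0
The gcd is 1. Working backward:
1 = 5 − 2·2
1 = −2·52 + 21·5
So 5·21 ≡ 1 (mod 52).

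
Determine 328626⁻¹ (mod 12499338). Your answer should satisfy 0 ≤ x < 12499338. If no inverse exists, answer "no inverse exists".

no inverse exists

Compute gcd(328626, 12499338):
12499338 = 38×328626 + 11550
328626 = 28×11550 + 5226
11550 = 2×5226 + 1098
5226 = 4×1098 + 834
1098 = 1×834 + 264
834 = 3×264 + 42
264 = 6×42 + 12
42 = 3×12 + 6
12 = 2×6 + 0
The gcd is 6, not 1, hence no inverse exists.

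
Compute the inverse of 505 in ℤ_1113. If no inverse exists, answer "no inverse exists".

gcd(1113, 505) by repeated division:
1113 = 2*505 + 103
505 = 4*103 + 93
103 = 1*93 + 10
93 = 9*10 + 3
10 = 3*3 + 1
3 = 3*1 + 0
The gcd is 1. Working backward:
1 = 10 − 3·3
1 = −3·93 + 28·10
1 = 28·103 − 31·93
1 = −31·505 + 152·103
1 = 152·1113 − 335·505
Hence 505⁻¹ ≡ -335 ≡ 778 (mod 1113).

778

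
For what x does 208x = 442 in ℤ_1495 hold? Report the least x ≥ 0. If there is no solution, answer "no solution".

First find gcd(208, 1495):
1495 = 7*208 + 39
208 = 5*39 + 13
39 = 3*13 + 0
gcd = 13 and 13 | 442, so solutions exist. Divide through by 13: 16x ≡ 34 (mod 115).
Now find 16⁻¹ mod 115:
115 = 7×16 + 3
16 = 5×3 + 1
3 = 3×1 + 0
Back-substitute:
1 = 16 − 5·3
1 = −5·115 + 36·16
So 16⁻¹ ≡ 36 (mod 115).
Then x ≡ 36·34 ≡ 74 (mod 115); the smallest non-negative solution is x = 74.

74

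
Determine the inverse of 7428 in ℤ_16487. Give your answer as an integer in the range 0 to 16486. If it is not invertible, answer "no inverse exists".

13879

Extended Euclidean algorithm:
16487 = 2×7428 + 1631
7428 = 4×1631 + 904
1631 = 1×904 + 727
904 = 1×727 + 177
727 = 4×177 + 19
177 = 9×19 + 6
19 = 3×6 + 1
6 = 6×1 + 0
gcd = 1, so the inverse exists. Back-substitute:
1 = 19 − 3·6
1 = −3·177 + 28·19
1 = 28·727 − 115·177
1 = −115·904 + 143·727
1 = 143·1631 − 258·904
1 = −258·7428 + 1175·1631
1 = 1175·16487 − 2608·7428
Hence 7428⁻¹ ≡ -2608 ≡ 13879 (mod 16487).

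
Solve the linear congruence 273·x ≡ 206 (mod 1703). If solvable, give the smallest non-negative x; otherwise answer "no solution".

no solution

gcd(273, 1703):
1703 = 6×273 + 65
273 = 4×65 + 13
65 = 5×13 + 0
gcd = 13, but 13 ∤ 206, so the congruence has no solution.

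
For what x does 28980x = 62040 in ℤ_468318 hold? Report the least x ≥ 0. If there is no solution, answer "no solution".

First find gcd(28980, 468318):
468318 = 16·28980 + 4638
28980 = 6·4638 + 1152
4638 = 4·1152 + 30
1152 = 38·30 + 12
30 = 2·12 + 6
12 = 2·6 + 0
gcd = 6 and 6 | 62040, so solutions exist. Divide through by 6: 4830x ≡ 10340 (mod 78053).
Now find 4830⁻¹ mod 78053:
78053 = 16*4830 + 773
4830 = 6*773 + 192
773 = 4*192 + 5
192 = 38*5 + 2
5 = 2*2 + 1
2 = 2*1 + 0
Back-substitute:
1 = 5 − 2·2
1 = −2·192 + 77·5
1 = 77·773 − 310·192
1 = −310·4830 + 1937·773
1 = 1937·78053 − 31302·4830
So 4830·(-31302) ≡ 1 (mod 78053), i.e. 4830⁻¹ ≡ 46751.
Then x ≡ 46751·10340 ≡ 23111 (mod 78053); the smallest non-negative solution is x = 23111.

23111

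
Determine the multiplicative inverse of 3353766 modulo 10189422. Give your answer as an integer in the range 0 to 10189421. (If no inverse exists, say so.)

no inverse exists

Compute gcd(3353766, 10189422):
10189422 = 3×3353766 + 128124
3353766 = 26×128124 + 22542
128124 = 5×22542 + 15414
22542 = 1×15414 + 7128
15414 = 2×7128 + 1158
7128 = 6×1158 + 180
1158 = 6×180 + 78
180 = 2×78 + 24
78 = 3×24 + 6
24 = 4×6 + 0
The gcd is 6, not 1, hence no inverse exists.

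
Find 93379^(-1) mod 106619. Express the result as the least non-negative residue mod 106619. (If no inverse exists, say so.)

52013

gcd(106619, 93379) by repeated division:
106619 = 1×93379 + 13240
93379 = 7×13240 + 699
13240 = 18×699 + 658
699 = 1×658 + 41
658 = 16×41 + 2
41 = 20×2 + 1
2 = 2×1 + 0
gcd = 1, so the inverse exists. Back-substitute:
1 = 41 − 20·2
1 = −20·658 + 321·41
1 = 321·699 − 341·658
1 = −341·13240 + 6459·699
1 = 6459·93379 − 45554·13240
1 = −45554·106619 + 52013·93379
So 93379·52013 ≡ 1 (mod 106619).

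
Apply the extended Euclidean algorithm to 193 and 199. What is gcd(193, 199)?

Repeated division:
199 = 1·193 + 6
193 = 32·6 + 1
6 = 6·1 + 0
gcd(193, 199) = 1.
Working backward:
1 = 193 − 32·6
1 = −32·199 + 33·193
So 1 = (-32)·199 + (33)·193.

1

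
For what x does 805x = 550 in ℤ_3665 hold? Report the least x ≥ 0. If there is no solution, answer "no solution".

First find gcd(805, 3665):
3665 = 4×805 + 445
805 = 1×445 + 360
445 = 1×360 + 85
360 = 4×85 + 20
85 = 4×20 + 5
20 = 4×5 + 0
gcd = 5 and 5 | 550, so solutions exist. Divide through by 5: 161x ≡ 110 (mod 733).
Now find 161⁻¹ mod 733:
733 = 4·161 + 89
161 = 1·89 + 72
89 = 1·72 + 17
72 = 4·17 + 4
17 = 4·4 + 1
4 = 4·1 + 0
Back-substitute:
1 = 17 − 4·4
1 = −4·72 + 17·17
1 = 17·89 − 21·72
1 = −21·161 + 38·89
1 = 38·733 − 173·161
So 161·(-173) ≡ 1 (mod 733), i.e. 161⁻¹ ≡ 560.
Then x ≡ 560·110 ≡ 28 (mod 733); the smallest non-negative solution is x = 28.

28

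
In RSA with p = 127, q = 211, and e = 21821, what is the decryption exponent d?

5681

φ(n) = (p−1)(q−1) = 126·210 = 26460.
Need d with 21821·d ≡ 1 (mod 26460). Apply the extended Euclidean algorithm:
26460 = 1×21821 + 4639
21821 = 4×4639 + 3265
4639 = 1×3265 + 1374
3265 = 2×1374 + 517
1374 = 2×517 + 340
517 = 1×340 + 177
340 = 1×177 + 163
177 = 1×163 + 14
163 = 11×14 + 9
14 = 1×9 + 5
9 = 1×5 + 4
5 = 1×4 + 1
4 = 4×1 + 0
Back-substitute:
1 = 5 − 4
1 = −9 + 2·5
1 = 2·14 − 3·9
1 = −3·163 + 35·14
1 = 35·177 − 38·163
1 = −38·340 + 73·177
1 = 73·517 − 111·340
1 = −111·1374 + 295·517
1 = 295·3265 − 701·1374
1 = −701·4639 + 996·3265
1 = 996·21821 − 4685·4639
1 = −4685·26460 + 5681·21821
So 21821·5681 ≡ 1 (mod 26460), hence d = 5681.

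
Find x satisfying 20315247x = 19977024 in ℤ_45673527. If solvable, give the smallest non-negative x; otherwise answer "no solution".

13029134

First find gcd(20315247, 45673527):
45673527 = 2·20315247 + 5043033
20315247 = 4·5043033 + 143115
5043033 = 35·143115 + 34008
143115 = 4·34008 + 7083
34008 = 4·7083 + 5676
7083 = 1·5676 + 1407
5676 = 4·1407 + 48
1407 = 29·48 + 15
48 = 3·15 + 3
15 = 5·3 + 0
gcd = 3 and 3 | 19977024, so solutions exist. Divide through by 3: 6771749x ≡ 6659008 (mod 15224509).
Now find 6771749⁻¹ mod 15224509:
15224509 = 2*6771749 + 1681011
6771749 = 4*1681011 + 47705
1681011 = 35*47705 + 11336
47705 = 4*11336 + 2361
11336 = 4*2361 + 1892
2361 = 1*1892 + 469
1892 = 4*469 + 16
469 = 29*16 + 5
16 = 3*5 + 1
5 = 5*1 + 0
Back-substitute:
1 = 16 − 3·5
1 = −3·469 + 88·16
1 = 88·1892 − 355·469
1 = −355·2361 + 443·1892
1 = 443·11336 − 2127·2361
1 = −2127·47705 + 8951·11336
1 = 8951·1681011 − 315412·47705
1 = −315412·6771749 + 1270599·1681011
1 = 1270599·15224509 − 2856610·6771749
So 6771749·(-2856610) ≡ 1 (mod 15224509), i.e. 6771749⁻¹ ≡ 12367899.
Then x ≡ 12367899·6659008 ≡ 13029134 (mod 15224509); the smallest non-negative solution is x = 13029134.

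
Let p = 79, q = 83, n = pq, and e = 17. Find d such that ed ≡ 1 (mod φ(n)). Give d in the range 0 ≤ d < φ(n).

φ(n) = (p−1)(q−1) = 78·82 = 6396.
Need d with 17·d ≡ 1 (mod 6396). Apply the extended Euclidean algorithm:
6396 = 376*17 + 4
17 = 4*4 + 1
4 = 4*1 + 0
Back-substitute:
1 = 17 − 4·4
1 = −4·6396 + 1505·17
So 17·1505 ≡ 1 (mod 6396), hence d = 1505.

1505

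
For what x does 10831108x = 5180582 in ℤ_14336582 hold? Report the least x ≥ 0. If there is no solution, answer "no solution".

2385320

First find gcd(10831108, 14336582):
14336582 = 1*10831108 + 3505474
10831108 = 3*3505474 + 314686
3505474 = 11*314686 + 43928
314686 = 7*43928 + 7190
43928 = 6*7190 + 788
7190 = 9*788 + 98
788 = 8*98 + 4
98 = 24*4 + 2
4 = 2*2 + 0
gcd = 2 and 2 | 5180582, so solutions exist. Divide through by 2: 5415554x ≡ 2590291 (mod 7168291).
Now find 5415554⁻¹ mod 7168291:
7168291 = 1·5415554 + 1752737
5415554 = 3·1752737 + 157343
1752737 = 11·157343 + 21964
157343 = 7·21964 + 3595
21964 = 6·3595 + 394
3595 = 9·394 + 49
394 = 8·49 + 2
49 = 24·2 + 1
2 = 2·1 + 0
Back-substitute:
1 = 49 − 24·2
1 = −24·394 + 193·49
1 = 193·3595 − 1761·394
1 = −1761·21964 + 10759·3595
1 = 10759·157343 − 77074·21964
1 = −77074·1752737 + 858573·157343
1 = 858573·5415554 − 2652793·1752737
1 = −2652793·7168291 + 3511366·5415554
So 5415554⁻¹ ≡ 3511366 (mod 7168291).
Then x ≡ 3511366·2590291 ≡ 2385320 (mod 7168291); the smallest non-negative solution is x = 2385320.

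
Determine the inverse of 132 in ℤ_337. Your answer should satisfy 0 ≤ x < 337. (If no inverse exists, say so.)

gcd(337, 132) by repeated division:
337 = 2×132 + 73
132 = 1×73 + 59
73 = 1×59 + 14
59 = 4×14 + 3
14 = 4×3 + 2
3 = 1×2 + 1
2 = 2×1 + 0
Since gcd(132, 337) = 1, back-substitute to write 1 as a combination:
1 = 3 − 2
1 = −14 + 5·3
1 = 5·59 − 21·14
1 = −21·73 + 26·59
1 = 26·132 − 47·73
1 = −47·337 + 120·132
So 132·120 ≡ 1 (mod 337).

120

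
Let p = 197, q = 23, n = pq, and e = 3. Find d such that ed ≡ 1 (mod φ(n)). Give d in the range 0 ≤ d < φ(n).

2875

φ(n) = (p−1)(q−1) = 196·22 = 4312.
Need d with 3·d ≡ 1 (mod 4312). Apply the extended Euclidean algorithm:
4312 = 1437×3 + 1
3 = 3×1 + 0
Back-substitute:
1 = 4312 − 1437·3
So 3·(-1437) ≡ 1 (mod 4312), hence d ≡ -1437 ≡ 2875 (mod 4312).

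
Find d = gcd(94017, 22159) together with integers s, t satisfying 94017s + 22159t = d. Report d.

Euclidean algorithm:
94017 = 4·22159 + 5381
22159 = 4·5381 + 635
5381 = 8·635 + 301
635 = 2·301 + 33
301 = 9·33 + 4
33 = 8·4 + 1
4 = 4·1 + 0
gcd(94017, 22159) = 1.
Working backward:
1 = 33 − 8·4
1 = −8·301 + 73·33
1 = 73·635 − 154·301
1 = −154·5381 + 1305·635
1 = 1305·22159 − 5374·5381
1 = −5374·94017 + 22801·22159
So 1 = (-5374)·94017 + (22801)·22159.

1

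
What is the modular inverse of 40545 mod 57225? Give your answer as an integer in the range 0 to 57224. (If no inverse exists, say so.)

Compute gcd(40545, 57225):
57225 = 1·40545 + 16680
40545 = 2·16680 + 7185
16680 = 2·7185 + 2310
7185 = 3·2310 + 255
2310 = 9·255 + 15
255 = 17·15 + 0
gcd(40545, 57225) = 15 ≠ 1, so 40545 has no multiplicative inverse modulo 57225.

no inverse exists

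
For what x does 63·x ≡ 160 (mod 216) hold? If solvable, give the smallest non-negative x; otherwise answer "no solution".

gcd(63, 216):
216 = 3*63 + 27
63 = 2*27 + 9
27 = 3*9 + 0
gcd = 9, but 9 ∤ 160, so the congruence has no solution.

no solution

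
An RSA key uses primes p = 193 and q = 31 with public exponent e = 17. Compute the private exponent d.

2033

φ(n) = (p−1)(q−1) = 192·30 = 5760.
Need d with 17·d ≡ 1 (mod 5760). Apply the extended Euclidean algorithm:
5760 = 338*17 + 14
17 = 1*14 + 3
14 = 4*3 + 2
3 = 1*2 + 1
2 = 2*1 + 0
Back-substitute:
1 = 3 − 2
1 = −14 + 5·3
1 = 5·17 − 6·14
1 = −6·5760 + 2033·17
So 17·2033 ≡ 1 (mod 5760), hence d = 2033.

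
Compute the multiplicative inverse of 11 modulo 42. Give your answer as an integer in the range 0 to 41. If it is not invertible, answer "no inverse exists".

23

Extended Euclidean algorithm:
42 = 3*11 + 9
11 = 1*9 + 2
9 = 4*2 + 1
2 = 2*1 + 0
gcd = 1, so the inverse exists. Back-substitute:
1 = 9 − 4·2
1 = −4·11 + 5·9
1 = 5·42 − 19·11
So 11·(-19) ≡ 1 (mod 42), and -19 ≡ 23 (mod 42).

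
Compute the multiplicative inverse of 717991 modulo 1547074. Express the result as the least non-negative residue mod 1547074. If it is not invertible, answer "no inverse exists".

1497539

Run Euclid on (1547074, 717991):
1547074 = 2×717991 + 111092
717991 = 6×111092 + 51439
111092 = 2×51439 + 8214
51439 = 6×8214 + 2155
8214 = 3×2155 + 1749
2155 = 1×1749 + 406
1749 = 4×406 + 125
406 = 3×125 + 31
125 = 4×31 + 1
31 = 31×1 + 0
Since gcd(717991, 1547074) = 1, back-substitute to write 1 as a combination:
1 = 125 − 4·31
1 = −4·406 + 13·125
1 = 13·1749 − 56·406
1 = −56·2155 + 69·1749
1 = 69·8214 − 263·2155
1 = −263·51439 + 1647·8214
1 = 1647·111092 − 3557·51439
1 = −3557·717991 + 22989·111092
1 = 22989·1547074 − 49535·717991
Hence 717991⁻¹ ≡ -49535 ≡ 1497539 (mod 1547074).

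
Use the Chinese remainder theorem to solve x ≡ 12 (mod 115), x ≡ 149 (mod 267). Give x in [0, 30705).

Write x = 12 + 115·k. Then 115·k ≡ 149 − 12 ≡ 137 (mod 267).
Need 115⁻¹ mod 267. Extended Euclid on (267, 115):
267 = 2·115 + 37
115 = 3·37 + 4
37 = 9·4 + 1
4 = 4·1 + 0
Back-substitute:
1 = 37 − 9·4
1 = −9·115 + 28·37
1 = 28·267 − 65·115
115⁻¹ ≡ 202 (mod 267), so k ≡ 202·137 ≡ 173 (mod 267).
x = 12 + 115·173 = 19907.

19907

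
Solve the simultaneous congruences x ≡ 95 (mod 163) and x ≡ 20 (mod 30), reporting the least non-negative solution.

Write x = 95 + 163·k. Then 163·k ≡ 20 − 95 ≡ 15 (mod 30).
Need 163⁻¹ mod 30. Extended Euclid on (30, 13):
30 = 2·13 + 4
13 = 3·4 + 1
4 = 4·1 + 0
Back-substitute:
1 = 13 − 3·4
1 = −3·30 + 7·13
163⁻¹ ≡ 7 (mod 30), so k ≡ 7·15 ≡ 15 (mod 30).
x = 95 + 163·15 = 2540.

2540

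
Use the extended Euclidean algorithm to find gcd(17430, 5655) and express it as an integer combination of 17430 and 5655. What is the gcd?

Repeated division:
17430 = 3·5655 + 465
5655 = 12·465 + 75
465 = 6·75 + 15
75 = 5·15 + 0
gcd(17430, 5655) = 15.
Back-substituting:
15 = 465 − 6·75
15 = −6·5655 + 73·465
15 = 73·17430 − 225·5655
So 15 = (73)·17430 + (-225)·5655.

15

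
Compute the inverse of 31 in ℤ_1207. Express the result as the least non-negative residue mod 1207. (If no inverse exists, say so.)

623

Run Euclid on (1207, 31):
1207 = 38·31 + 29
31 = 1·29 + 2
29 = 14·2 + 1
2 = 2·1 + 0
gcd = 1, so the inverse exists. Back-substitute:
1 = 29 − 14·2
1 = −14·31 + 15·29
1 = 15·1207 − 584·31
Hence 31⁻¹ ≡ -584 ≡ 623 (mod 1207).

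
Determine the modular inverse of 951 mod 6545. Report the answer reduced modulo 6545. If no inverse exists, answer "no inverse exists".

3331

Extended Euclidean algorithm:
6545 = 6*951 + 839
951 = 1*839 + 112
839 = 7*112 + 55
112 = 2*55 + 2
55 = 27*2 + 1
2 = 2*1 + 0
Since gcd(951, 6545) = 1, back-substitute to write 1 as a combination:
1 = 55 − 27·2
1 = −27·112 + 55·55
1 = 55·839 − 412·112
1 = −412·951 + 467·839
1 = 467·6545 − 3214·951
Thus 951·(-3214) ≡ 1 (mod 6545); reducing, -3214 mod 6545 = 3331.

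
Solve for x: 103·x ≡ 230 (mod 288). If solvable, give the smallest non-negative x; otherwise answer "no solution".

First find gcd(103, 288):
288 = 2*103 + 82
103 = 1*82 + 21
82 = 3*21 + 19
21 = 1*19 + 2
19 = 9*2 + 1
2 = 2*1 + 0
gcd = 1, so a unique solution mod 288 exists.
Back-substitute for the Bézout coefficients:
1 = 19 − 9·2
1 = −9·21 + 10·19
1 = 10·82 − 39·21
1 = −39·103 + 49·82
1 = 49·288 − 137·103
So 103·(-137) ≡ 1 (mod 288), giving 103⁻¹ ≡ 151.
x ≡ 103⁻¹·230 ≡ 151·230 ≡ 170 (mod 288).

170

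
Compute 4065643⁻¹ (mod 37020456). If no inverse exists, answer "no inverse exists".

Extended Euclidean algorithm:
37020456 = 9×4065643 + 429669
4065643 = 9×429669 + 198622
429669 = 2×198622 + 32425
198622 = 6×32425 + 4072
32425 = 7×4072 + 3921
4072 = 1×3921 + 151
3921 = 25×151 + 146
151 = 1×146 + 5
146 = 29×5 + 1
5 = 5×1 + 0
The gcd is 1. Working backward:
1 = 146 − 29·5
1 = −29·151 + 30·146
1 = 30·3921 − 779·151
1 = −779·4072 + 809·3921
1 = 809·32425 − 6442·4072
1 = −6442·198622 + 39461·32425
1 = 39461·429669 − 85364·198622
1 = −85364·4065643 + 807737·429669
1 = 807737·37020456 − 7354997·4065643
So 4065643·(-7354997) ≡ 1 (mod 37020456), and -7354997 ≡ 29665459 (mod 37020456).

29665459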